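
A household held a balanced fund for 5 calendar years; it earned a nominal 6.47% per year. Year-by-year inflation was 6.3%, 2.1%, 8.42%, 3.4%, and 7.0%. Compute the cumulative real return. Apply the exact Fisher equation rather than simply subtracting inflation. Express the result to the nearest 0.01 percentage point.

5.09%

Cumulative inflation factor: 1.063 × 1.021 × 1.0842 × 1.034 × 1.070 ≈ 1.30189.
Nominal growth factor: 1.36816. Real growth factor = 1.36816 / 1.30189 ≈ 1.05091.
Total real return ≈ 5.0905%.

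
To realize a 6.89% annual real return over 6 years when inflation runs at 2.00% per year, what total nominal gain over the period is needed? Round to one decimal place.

Required annual nominal rate: (1+6.89%)(1+2.00%) − 1 = 9.0278%.
Cumulative over 6 years: (1 + 0.090278)^6 − 1 ≈ 0.67967.

68.0%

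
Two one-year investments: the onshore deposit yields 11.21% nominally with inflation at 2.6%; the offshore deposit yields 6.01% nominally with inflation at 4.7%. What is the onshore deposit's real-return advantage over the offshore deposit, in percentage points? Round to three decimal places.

The onshore deposit real return: 1.1121/1.026 − 1 = 8.3918%.
The offshore deposit real return: 1.0601/1.047 − 1 = 1.2512%.
Difference: 8.3918 − 1.2512 = 7.1406 pp.

7.141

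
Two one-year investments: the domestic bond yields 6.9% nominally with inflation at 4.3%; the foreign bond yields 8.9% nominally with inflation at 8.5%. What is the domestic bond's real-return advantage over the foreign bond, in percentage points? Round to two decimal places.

2.12

The domestic bond real return: 1.069/1.043 − 1 = 2.493%.
The foreign bond real return: 1.089/1.085 − 1 = 0.369%.
Difference: 2.493 − 0.369 = 2.124 pp.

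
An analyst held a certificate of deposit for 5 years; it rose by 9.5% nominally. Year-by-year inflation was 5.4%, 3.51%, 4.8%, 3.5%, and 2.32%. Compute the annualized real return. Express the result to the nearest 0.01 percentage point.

Cumulative inflation factor: 1.054 × 1.0351 × 1.048 × 1.035 × 1.0232 ≈ 1.21084.
Nominal growth factor: 1.09500. Real growth factor = 1.09500 / 1.21084 ≈ 0.90433.
Annualized: 0.90433^(1/5) − 1 ≈ -0.01991.

-1.99%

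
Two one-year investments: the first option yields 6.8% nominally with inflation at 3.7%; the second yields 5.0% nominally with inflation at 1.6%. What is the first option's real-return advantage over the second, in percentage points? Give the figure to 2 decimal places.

-0.36

The first option real return: 1.068/1.037 − 1 = 2.989%.
The second real return: 1.050/1.016 − 1 = 3.346%.
Difference: 2.989 − 3.346 = -0.357 pp.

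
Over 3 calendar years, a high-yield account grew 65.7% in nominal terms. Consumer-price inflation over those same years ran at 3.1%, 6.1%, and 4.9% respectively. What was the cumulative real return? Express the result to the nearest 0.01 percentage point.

44.40%

Cumulative inflation factor: 1.031 × 1.061 × 1.049 ≈ 1.14749.
Nominal growth factor: 1.65700. Real growth factor = 1.65700 / 1.14749 ≈ 1.44402.
Total real return ≈ 44.4019%.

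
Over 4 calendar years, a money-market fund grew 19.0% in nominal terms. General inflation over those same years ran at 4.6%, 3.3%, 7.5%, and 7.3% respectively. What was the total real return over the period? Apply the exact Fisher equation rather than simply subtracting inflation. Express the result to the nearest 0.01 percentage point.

-4.52%

Cumulative inflation factor: 1.046 × 1.033 × 1.075 × 1.073 ≈ 1.24635.
Nominal growth factor: 1.19000. Real growth factor = 1.19000 / 1.24635 ≈ 0.95479.
Total real return ≈ -4.5212%.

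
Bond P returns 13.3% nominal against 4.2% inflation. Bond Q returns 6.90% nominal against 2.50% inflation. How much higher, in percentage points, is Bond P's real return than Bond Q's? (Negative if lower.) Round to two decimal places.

Bond P real return: 1.133/1.042 − 1 = 8.733%.
Bond Q real return: 1.0690/1.0250 − 1 = 4.293%.
Difference: 8.733 − 4.293 = 4.440 pp.

4.44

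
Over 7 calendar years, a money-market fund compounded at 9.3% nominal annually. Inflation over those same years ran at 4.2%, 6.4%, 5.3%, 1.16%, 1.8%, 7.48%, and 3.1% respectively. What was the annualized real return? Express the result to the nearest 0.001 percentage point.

4.911%

Cumulative inflation factor: 1.042 × 1.064 × 1.053 × 1.0116 × 1.018 × 1.0748 × 1.031 ≈ 1.33223.
Nominal growth factor: 1.86355. Real growth factor = 1.86355 / 1.33223 ≈ 1.39882.
Annualized: 1.39882^(1/7) − 1 ≈ 0.04911.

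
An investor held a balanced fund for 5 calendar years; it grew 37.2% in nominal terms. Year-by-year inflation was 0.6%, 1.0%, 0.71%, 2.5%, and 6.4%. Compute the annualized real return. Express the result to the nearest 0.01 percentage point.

Cumulative inflation factor: 1.006 × 1.010 × 1.0071 × 1.025 × 1.064 ≈ 1.11598.
Nominal growth factor: 1.37200. Real growth factor = 1.37200 / 1.11598 ≈ 1.22941.
Annualized: 1.22941^(1/5) − 1 ≈ 0.04217.

4.22%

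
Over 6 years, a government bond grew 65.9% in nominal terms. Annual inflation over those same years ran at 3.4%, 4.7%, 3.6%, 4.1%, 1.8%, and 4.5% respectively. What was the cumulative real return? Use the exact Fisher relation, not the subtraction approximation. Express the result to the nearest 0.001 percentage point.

Cumulative inflation factor: 1.034 × 1.047 × 1.036 × 1.041 × 1.018 × 1.045 ≈ 1.24206.
Nominal growth factor: 1.65900. Real growth factor = 1.65900 / 1.24206 ≈ 1.33569.
Total real return ≈ 33.5687%.

33.569%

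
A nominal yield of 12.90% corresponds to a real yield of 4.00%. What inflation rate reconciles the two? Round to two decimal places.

8.56%

From (1+r_nom) = (1+r_real)(1+π), we get 1+π = (1 + 12.90%)/(1 + 4.00%) = 1.1290/1.0400 ≈ 1.08558.
So π ≈ 8.5577%.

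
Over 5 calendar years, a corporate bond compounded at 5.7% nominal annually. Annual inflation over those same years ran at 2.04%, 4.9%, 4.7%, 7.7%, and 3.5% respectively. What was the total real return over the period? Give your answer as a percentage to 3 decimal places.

Cumulative inflation factor: 1.0204 × 1.049 × 1.047 × 1.077 × 1.035 ≈ 1.24925.
Nominal growth factor: 1.31940. Real growth factor = 1.31940 / 1.24925 ≈ 1.05615.
Total real return ≈ 5.6152%.

5.615%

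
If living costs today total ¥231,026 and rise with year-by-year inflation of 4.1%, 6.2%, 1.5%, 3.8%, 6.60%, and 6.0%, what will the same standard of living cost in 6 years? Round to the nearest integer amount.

Cumulative price-level factor: 1.041 × 1.062 × 1.015 × 1.038 × 1.0660 × 1.060 ≈ 1.3161388593.
The nominal amount required is ¥231,026 scaled up by that factor.

¥304,062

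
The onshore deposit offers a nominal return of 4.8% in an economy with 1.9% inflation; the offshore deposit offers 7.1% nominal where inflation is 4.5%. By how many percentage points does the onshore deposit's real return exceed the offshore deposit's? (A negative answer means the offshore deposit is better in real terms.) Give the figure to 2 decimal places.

0.36

The onshore deposit real return: 1.048/1.019 − 1 = 2.846%.
The offshore deposit real return: 1.071/1.045 − 1 = 2.488%.
Difference: 2.846 − 2.488 = 0.358 pp.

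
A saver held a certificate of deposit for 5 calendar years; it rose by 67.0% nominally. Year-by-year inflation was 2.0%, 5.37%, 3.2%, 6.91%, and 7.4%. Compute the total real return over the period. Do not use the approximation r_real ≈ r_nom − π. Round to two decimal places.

31.13%

Cumulative inflation factor: 1.020 × 1.0537 × 1.032 × 1.0691 × 1.074 ≈ 1.27356.
Nominal growth factor: 1.67000. Real growth factor = 1.67000 / 1.27356 ≈ 1.31128.
Total real return ≈ 31.1285%.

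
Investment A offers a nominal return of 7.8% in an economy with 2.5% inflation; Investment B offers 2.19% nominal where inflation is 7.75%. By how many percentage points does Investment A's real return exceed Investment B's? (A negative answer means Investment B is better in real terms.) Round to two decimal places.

10.33

Investment A real return: 1.078/1.025 − 1 = 5.171%.
Investment B real return: 1.0219/1.0775 − 1 = -5.160%.
Difference: 5.171 − (-5.160) = 10.331 pp.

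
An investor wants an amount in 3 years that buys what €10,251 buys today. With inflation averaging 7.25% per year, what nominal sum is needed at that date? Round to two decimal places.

Cumulative price-level factor: (1+7.25%)^3 ≈ 1.2336498281.
The nominal amount required is €10,251 scaled up by that factor.

€12,646.14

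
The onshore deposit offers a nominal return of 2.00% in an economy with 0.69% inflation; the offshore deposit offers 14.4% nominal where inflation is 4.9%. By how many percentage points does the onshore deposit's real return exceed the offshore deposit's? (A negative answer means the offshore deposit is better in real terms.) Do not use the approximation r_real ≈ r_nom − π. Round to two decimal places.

-7.76

The onshore deposit real return: 1.0200/1.0069 − 1 = 1.301%.
The offshore deposit real return: 1.144/1.049 − 1 = 9.056%.
Difference: 1.301 − 9.056 = -7.755 pp.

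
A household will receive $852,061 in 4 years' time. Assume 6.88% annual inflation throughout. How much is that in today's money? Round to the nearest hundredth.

Price-level factor over 4 years: (1 + 6.88%)^4 ≈ 1.3049256881.
Purchasing power today: $852,061 divided by that factor.

$652,957.49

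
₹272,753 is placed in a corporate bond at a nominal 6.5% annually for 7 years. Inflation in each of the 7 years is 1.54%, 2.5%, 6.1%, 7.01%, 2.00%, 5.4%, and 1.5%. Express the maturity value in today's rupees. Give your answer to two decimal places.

Nominal value at maturity: ₹272,753 × (1 + 6.5%)^7 ≈ ₹423,854.49.
Price-level factor over 7 years: 1.0154 × 1.025 × 1.061 × 1.0701 × 1.0200 × 1.054 × 1.015 ≈ 1.2894591768.
Dividing the nominal maturity value by the price-level factor gives the value in today's money.

₹328,707.18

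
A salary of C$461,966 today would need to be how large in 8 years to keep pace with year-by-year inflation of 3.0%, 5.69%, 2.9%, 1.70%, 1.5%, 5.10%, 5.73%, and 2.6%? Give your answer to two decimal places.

Cumulative price-level factor: 1.030 × 1.0569 × 1.029 × 1.0170 × 1.015 × 1.0510 × 1.0573 × 1.026 ≈ 1.3183229166.
Multiplying C$461,966 by the price-level factor gives the future nominal sum.

C$609,020.36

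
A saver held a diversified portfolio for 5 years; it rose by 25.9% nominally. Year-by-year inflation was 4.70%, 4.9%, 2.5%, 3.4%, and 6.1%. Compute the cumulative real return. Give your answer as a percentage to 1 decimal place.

Cumulative inflation factor: 1.0470 × 1.049 × 1.025 × 1.034 × 1.061 ≈ 1.23504.
Nominal growth factor: 1.25900. Real growth factor = 1.25900 / 1.23504 ≈ 1.01940.
Total real return ≈ 1.9398%.

1.9%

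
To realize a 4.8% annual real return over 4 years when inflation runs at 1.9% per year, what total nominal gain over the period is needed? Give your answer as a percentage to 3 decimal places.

Required annual nominal rate: (1+4.8%)(1+1.9%) − 1 = 6.7912%.
Cumulative over 4 years: (1 + 0.067912)^4 − 1 ≈ 0.30059.

30.059%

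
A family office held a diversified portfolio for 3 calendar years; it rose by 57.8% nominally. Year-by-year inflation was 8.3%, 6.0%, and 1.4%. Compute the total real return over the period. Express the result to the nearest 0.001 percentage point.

Cumulative inflation factor: 1.083 × 1.060 × 1.014 ≈ 1.16405.
Nominal growth factor: 1.57800. Real growth factor = 1.57800 / 1.16405 ≈ 1.35561.
Total real return ≈ 35.5610%.

35.561%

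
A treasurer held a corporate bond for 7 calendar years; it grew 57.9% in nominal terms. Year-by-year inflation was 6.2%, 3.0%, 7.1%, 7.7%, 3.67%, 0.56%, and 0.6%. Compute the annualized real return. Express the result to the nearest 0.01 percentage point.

2.56%

Cumulative inflation factor: 1.062 × 1.030 × 1.071 × 1.077 × 1.0367 × 1.0056 × 1.006 ≈ 1.32325.
Nominal growth factor: 1.57900. Real growth factor = 1.57900 / 1.32325 ≈ 1.19327.
Annualized: 1.19327^(1/7) − 1 ≈ 0.02556.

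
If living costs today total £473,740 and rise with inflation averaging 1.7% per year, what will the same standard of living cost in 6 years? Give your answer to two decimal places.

£524,162.29

Cumulative price-level factor: (1+1.7%)^6 ≈ 1.1064345214.
Multiplying £473,740 by the price-level factor gives the future nominal sum.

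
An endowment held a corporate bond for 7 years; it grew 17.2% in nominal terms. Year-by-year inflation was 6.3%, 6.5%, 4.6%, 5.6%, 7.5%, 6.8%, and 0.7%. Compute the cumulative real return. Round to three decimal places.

Cumulative inflation factor: 1.063 × 1.065 × 1.046 × 1.056 × 1.075 × 1.068 × 1.007 ≈ 1.44573.
Nominal growth factor: 1.17200. Real growth factor = 1.17200 / 1.44573 ≈ 0.81066.
Total real return ≈ -18.9338%.

-18.934%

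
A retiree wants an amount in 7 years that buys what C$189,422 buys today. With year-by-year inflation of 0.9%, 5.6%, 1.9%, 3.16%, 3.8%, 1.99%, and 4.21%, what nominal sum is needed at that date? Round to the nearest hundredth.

C$234,064.40

Cumulative price-level factor: 1.009 × 1.056 × 1.019 × 1.0316 × 1.038 × 1.0199 × 1.0421 ≈ 1.2356769431.
Multiplying C$189,422 by the price-level factor gives the future nominal sum.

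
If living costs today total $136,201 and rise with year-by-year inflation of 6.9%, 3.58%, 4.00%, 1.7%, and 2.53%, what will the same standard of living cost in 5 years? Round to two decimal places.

$163,545.71

Cumulative price-level factor: 1.069 × 1.0358 × 1.0400 × 1.017 × 1.0253 ≈ 1.2007673250.
The nominal amount required is $136,201 scaled up by that factor.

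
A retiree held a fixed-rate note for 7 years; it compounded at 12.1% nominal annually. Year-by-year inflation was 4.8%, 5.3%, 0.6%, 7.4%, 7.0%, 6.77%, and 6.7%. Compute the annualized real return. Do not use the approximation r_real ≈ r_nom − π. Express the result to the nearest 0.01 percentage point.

Cumulative inflation factor: 1.048 × 1.053 × 1.006 × 1.074 × 1.070 × 1.0677 × 1.067 ≈ 1.45341.
Nominal growth factor: 2.22454. Real growth factor = 2.22454 / 1.45341 ≈ 1.53056.
Annualized: 1.53056^(1/7) − 1 ≈ 0.06269.

6.27%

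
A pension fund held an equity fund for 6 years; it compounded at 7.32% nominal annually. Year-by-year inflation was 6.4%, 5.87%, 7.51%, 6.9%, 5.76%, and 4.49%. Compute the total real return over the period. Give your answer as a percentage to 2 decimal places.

6.79%

Cumulative inflation factor: 1.064 × 1.0587 × 1.0751 × 1.069 × 1.0576 × 1.0449 ≈ 1.43066.
Nominal growth factor: 1.52786. Real growth factor = 1.52786 / 1.43066 ≈ 1.06794.
Total real return ≈ 6.7940%.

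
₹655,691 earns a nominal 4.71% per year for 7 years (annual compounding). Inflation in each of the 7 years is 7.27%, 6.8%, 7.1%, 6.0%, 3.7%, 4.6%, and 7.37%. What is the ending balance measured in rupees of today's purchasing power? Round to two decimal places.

Nominal value at maturity: ₹655,691 × (1 + 4.71%)^7 ≈ ₹904,932.82.
Price-level factor over 7 years: 1.0727 × 1.068 × 1.071 × 1.060 × 1.037 × 1.046 × 1.0737 ≈ 1.5147405908.
The maturity value deflated by that factor is the answer in today's purchasing power.

₹597,417.69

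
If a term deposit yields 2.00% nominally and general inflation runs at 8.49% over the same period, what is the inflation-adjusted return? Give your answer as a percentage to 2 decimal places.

-5.98%

Real return via the Fisher equation: (1 + 2.00%)/(1 + 8.49%) − 1 = 1.0200/1.0849 − 1 ≈ -0.05982.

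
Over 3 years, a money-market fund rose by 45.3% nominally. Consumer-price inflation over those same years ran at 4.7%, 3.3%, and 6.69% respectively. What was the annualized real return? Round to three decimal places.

7.985%

Cumulative inflation factor: 1.047 × 1.033 × 1.0669 ≈ 1.15391.
Nominal growth factor: 1.45300. Real growth factor = 1.45300 / 1.15391 ≈ 1.25920.
Annualized: 1.25920^(1/3) − 1 ≈ 0.07985.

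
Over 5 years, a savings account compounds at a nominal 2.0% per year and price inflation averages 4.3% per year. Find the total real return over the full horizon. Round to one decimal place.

-10.6%

The annual real rate is (1+2.0%)/(1+4.3%) − 1 = -2.2052%.
Compounded over 5 years: (1 + -0.022052)^5 − 1 ≈ -0.10550.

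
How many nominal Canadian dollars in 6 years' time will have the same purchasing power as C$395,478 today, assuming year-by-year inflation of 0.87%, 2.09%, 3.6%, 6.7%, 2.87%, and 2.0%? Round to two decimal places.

C$472,368.19

Cumulative price-level factor: 1.0087 × 1.0209 × 1.036 × 1.067 × 1.0287 × 1.020 ≈ 1.1944234220.
The nominal amount required is C$395,478 scaled up by that factor.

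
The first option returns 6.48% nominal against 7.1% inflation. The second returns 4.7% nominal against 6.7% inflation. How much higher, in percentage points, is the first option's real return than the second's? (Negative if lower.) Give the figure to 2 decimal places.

1.30

The first option real return: 1.0648/1.071 − 1 = -0.579%.
The second real return: 1.047/1.067 − 1 = -1.874%.
Difference: -0.579 − (-1.874) = 1.295 pp.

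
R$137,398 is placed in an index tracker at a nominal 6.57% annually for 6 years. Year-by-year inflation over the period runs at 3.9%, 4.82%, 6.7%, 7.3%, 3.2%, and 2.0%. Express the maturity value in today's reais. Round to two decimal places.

R$153,350.96

Nominal value at maturity: R$137,398 × (1 + 6.57%)^6 ≈ R$201,275.17.
Price-level factor over 6 years: 1.039 × 1.0482 × 1.067 × 1.073 × 1.032 × 1.020 ≈ 1.3125133014.
The maturity value deflated by that factor is the answer in today's purchasing power.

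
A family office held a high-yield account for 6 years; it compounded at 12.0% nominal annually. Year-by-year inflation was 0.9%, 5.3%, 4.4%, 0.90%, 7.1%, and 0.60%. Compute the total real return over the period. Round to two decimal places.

63.69%

Cumulative inflation factor: 1.009 × 1.053 × 1.044 × 1.0090 × 1.071 × 1.0060 ≈ 1.20586.
Nominal growth factor: 1.97382. Real growth factor = 1.97382 / 1.20586 ≈ 1.63685.
Total real return ≈ 63.6852%.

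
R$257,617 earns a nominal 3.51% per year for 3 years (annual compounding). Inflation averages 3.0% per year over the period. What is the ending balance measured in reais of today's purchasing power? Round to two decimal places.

R$261,462.72

Nominal value at maturity: R$257,617 × (1 + 3.51%)^3 ≈ R$285,707.37.
Price-level factor over 3 years: (1 + 3.0%)^3 = 1.092727.
Dividing the nominal maturity value by the price-level factor gives the value in today's money.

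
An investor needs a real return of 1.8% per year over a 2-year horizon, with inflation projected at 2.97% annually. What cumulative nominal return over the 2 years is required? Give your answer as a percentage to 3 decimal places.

Required annual nominal rate: (1+1.8%)(1+2.97%) − 1 = 4.82346%.
Cumulative over 2 years: (1 + 0.0482346)^2 − 1 ≈ 0.09880.

9.880%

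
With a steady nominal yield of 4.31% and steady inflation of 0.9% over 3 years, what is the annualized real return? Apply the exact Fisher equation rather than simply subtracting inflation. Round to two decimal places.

3.38%

With constant rates the annual real return is the same each year: (1+4.31%)/(1+0.9%) − 1 = 0.03380.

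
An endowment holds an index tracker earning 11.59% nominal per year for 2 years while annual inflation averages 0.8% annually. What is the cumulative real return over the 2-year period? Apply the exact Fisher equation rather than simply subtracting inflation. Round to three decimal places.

22.555%

The annual real rate is (1+11.59%)/(1+0.8%) − 1 = 10.7044%.
Compounded over 2 years: (1 + 0.107044)^2 − 1 ≈ 0.22555.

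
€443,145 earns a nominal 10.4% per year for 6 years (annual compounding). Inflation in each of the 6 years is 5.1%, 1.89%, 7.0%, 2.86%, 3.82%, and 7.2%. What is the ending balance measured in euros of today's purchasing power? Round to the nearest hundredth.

€611,673.84

Nominal value at maturity: €443,145 × (1 + 10.4%)^6 ≈ €802,343.42.
Price-level factor over 6 years: 1.051 × 1.0189 × 1.070 × 1.0286 × 1.0382 × 1.072 ≈ 1.3117177211.
Dividing the nominal maturity value by the price-level factor gives the value in today's money.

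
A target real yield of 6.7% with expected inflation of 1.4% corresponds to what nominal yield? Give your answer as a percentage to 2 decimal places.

By the Fisher equation, 1 + r_nom = (1 + 6.7%)(1 + 1.4%) = 1.067 × 1.014 = 1.081938.
So r_nom = 8.1938%.

8.19%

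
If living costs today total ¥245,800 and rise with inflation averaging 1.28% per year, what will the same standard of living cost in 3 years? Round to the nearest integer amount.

¥255,360

Cumulative price-level factor: (1+1.28%)^3 ≈ 1.0388936172.
The nominal amount required is ¥245,800 scaled up by that factor.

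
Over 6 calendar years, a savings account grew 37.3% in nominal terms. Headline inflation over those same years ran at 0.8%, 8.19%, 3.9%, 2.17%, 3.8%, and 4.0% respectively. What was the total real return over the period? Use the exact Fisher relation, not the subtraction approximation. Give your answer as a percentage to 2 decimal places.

9.86%

Cumulative inflation factor: 1.008 × 1.0819 × 1.039 × 1.0217 × 1.038 × 1.040 ≈ 1.24973.
Nominal growth factor: 1.37300. Real growth factor = 1.37300 / 1.24973 ≈ 1.09863.
Total real return ≈ 9.8635%.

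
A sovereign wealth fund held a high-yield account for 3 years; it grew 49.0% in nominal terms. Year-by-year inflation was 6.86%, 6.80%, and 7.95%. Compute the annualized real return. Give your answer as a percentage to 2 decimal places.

6.54%

Cumulative inflation factor: 1.0686 × 1.0680 × 1.0795 ≈ 1.23200.
Nominal growth factor: 1.49000. Real growth factor = 1.49000 / 1.23200 ≈ 1.20942.
Annualized: 1.20942^(1/3) − 1 ≈ 0.06543.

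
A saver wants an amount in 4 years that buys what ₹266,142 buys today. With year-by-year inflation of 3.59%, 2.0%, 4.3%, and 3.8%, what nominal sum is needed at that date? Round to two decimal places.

Cumulative price-level factor: 1.0359 × 1.020 × 1.043 × 1.038 ≈ 1.1439305718.
Multiplying ₹266,142 by the price-level factor gives the future nominal sum.

₹304,447.97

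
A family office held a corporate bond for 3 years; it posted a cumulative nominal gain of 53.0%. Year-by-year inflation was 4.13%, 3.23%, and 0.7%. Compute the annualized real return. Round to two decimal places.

Cumulative inflation factor: 1.0413 × 1.0323 × 1.007 ≈ 1.08246.
Nominal growth factor: 1.53000. Real growth factor = 1.53000 / 1.08246 ≈ 1.41345.
Annualized: 1.41345^(1/3) − 1 ≈ 0.12226.

12.23%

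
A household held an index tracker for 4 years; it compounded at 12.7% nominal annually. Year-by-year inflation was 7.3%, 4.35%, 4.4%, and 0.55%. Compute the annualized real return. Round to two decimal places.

Cumulative inflation factor: 1.073 × 1.0435 × 1.044 × 1.0055 ≈ 1.17537.
Nominal growth factor: 1.61323. Real growth factor = 1.61323 / 1.17537 ≈ 1.37253.
Annualized: 1.37253^(1/4) − 1 ≈ 0.08238.

8.24%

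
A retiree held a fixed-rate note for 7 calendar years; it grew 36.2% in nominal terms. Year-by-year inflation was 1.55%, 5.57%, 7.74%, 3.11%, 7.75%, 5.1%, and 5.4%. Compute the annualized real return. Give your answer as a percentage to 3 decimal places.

Cumulative inflation factor: 1.0155 × 1.0557 × 1.0774 × 1.0311 × 1.0775 × 1.051 × 1.054 ≈ 1.42154.
Nominal growth factor: 1.36200. Real growth factor = 1.36200 / 1.42154 ≈ 0.95812.
Annualized: 0.95812^(1/7) − 1 ≈ -0.00609.

-0.609%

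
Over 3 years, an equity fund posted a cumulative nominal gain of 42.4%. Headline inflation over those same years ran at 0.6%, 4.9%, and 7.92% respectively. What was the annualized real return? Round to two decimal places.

7.73%

Cumulative inflation factor: 1.006 × 1.049 × 1.0792 ≈ 1.13887.
Nominal growth factor: 1.42400. Real growth factor = 1.42400 / 1.13887 ≈ 1.25036.
Annualized: 1.25036^(1/3) − 1 ≈ 0.07732.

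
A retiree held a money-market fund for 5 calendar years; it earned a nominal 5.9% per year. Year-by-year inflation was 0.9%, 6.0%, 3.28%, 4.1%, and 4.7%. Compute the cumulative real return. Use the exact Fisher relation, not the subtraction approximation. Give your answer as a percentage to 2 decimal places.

Cumulative inflation factor: 1.009 × 1.060 × 1.0328 × 1.041 × 1.047 ≈ 1.20396.
Nominal growth factor: 1.33193. Real growth factor = 1.33193 / 1.20396 ≈ 1.10629.
Total real return ≈ 10.6290%.

10.63%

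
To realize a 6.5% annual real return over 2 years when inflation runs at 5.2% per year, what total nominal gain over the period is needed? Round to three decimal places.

Required annual nominal rate: (1+6.5%)(1+5.2%) − 1 = 12.038%.
Cumulative over 2 years: (1 + 0.12038)^2 − 1 ≈ 0.25525.

25.525%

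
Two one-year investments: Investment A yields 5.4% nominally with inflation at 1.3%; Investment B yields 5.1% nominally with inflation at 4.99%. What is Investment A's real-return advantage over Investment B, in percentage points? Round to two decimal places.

Investment A real return: 1.054/1.013 − 1 = 4.047%.
Investment B real return: 1.051/1.0499 − 1 = 0.105%.
Difference: 4.047 − 0.105 = 3.942 pp.

3.94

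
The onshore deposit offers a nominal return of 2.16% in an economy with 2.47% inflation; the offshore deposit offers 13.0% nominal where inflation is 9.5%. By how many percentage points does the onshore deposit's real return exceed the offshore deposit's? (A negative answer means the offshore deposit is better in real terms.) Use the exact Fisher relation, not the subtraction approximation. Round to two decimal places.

The onshore deposit real return: 1.0216/1.0247 − 1 = -0.303%.
The offshore deposit real return: 1.130/1.095 − 1 = 3.196%.
Difference: -0.303 − 3.196 = -3.499 pp.

-3.50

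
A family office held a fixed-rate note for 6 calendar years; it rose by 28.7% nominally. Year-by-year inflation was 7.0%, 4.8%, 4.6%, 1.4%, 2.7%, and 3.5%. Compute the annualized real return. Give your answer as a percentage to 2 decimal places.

Cumulative inflation factor: 1.070 × 1.048 × 1.046 × 1.014 × 1.027 × 1.035 ≈ 1.26423.
Nominal growth factor: 1.28700. Real growth factor = 1.28700 / 1.26423 ≈ 1.01801.
Annualized: 1.01801^(1/6) − 1 ≈ 0.00298.

0.30%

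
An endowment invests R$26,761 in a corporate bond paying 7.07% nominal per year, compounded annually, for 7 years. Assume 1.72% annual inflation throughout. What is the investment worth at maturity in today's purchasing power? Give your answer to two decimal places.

Nominal value at maturity: R$26,761 × (1 + 7.07%)^7 ≈ R$43,169.49.
Price-level factor over 7 years: (1 + 1.72%)^7 ≈ 1.1267938307.
The maturity value deflated by that factor is the answer in today's purchasing power.

R$38,311.79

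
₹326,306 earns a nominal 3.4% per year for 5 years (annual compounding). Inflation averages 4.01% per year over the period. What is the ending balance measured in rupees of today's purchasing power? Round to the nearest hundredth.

Nominal value at maturity: ₹326,306 × (1 + 3.4%)^5 ≈ ₹385,680.56.
Price-level factor over 5 years: (1 + 4.01%)^5 ≈ 1.2172379442.
The maturity value deflated by that factor is the answer in today's purchasing power.

₹316,848.95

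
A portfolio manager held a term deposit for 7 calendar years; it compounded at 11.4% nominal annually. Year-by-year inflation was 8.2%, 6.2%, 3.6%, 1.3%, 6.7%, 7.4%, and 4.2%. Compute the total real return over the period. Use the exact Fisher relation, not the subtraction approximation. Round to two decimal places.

47.86%

Cumulative inflation factor: 1.082 × 1.062 × 1.036 × 1.013 × 1.067 × 1.074 × 1.042 ≈ 1.43998.
Nominal growth factor: 2.12910. Real growth factor = 2.12910 / 1.43998 ≈ 1.47856.
Total real return ≈ 47.8560%.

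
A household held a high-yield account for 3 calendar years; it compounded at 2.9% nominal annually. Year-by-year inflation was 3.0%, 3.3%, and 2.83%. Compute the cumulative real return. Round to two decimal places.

-0.42%

Cumulative inflation factor: 1.030 × 1.033 × 1.0283 ≈ 1.09410.
Nominal growth factor: 1.08955. Real growth factor = 1.08955 / 1.09410 ≈ 0.99584.
Total real return ≈ -0.4162%.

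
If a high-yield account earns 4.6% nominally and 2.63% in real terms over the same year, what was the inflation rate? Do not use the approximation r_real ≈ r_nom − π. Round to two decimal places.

1.92%

From (1+r_nom) = (1+r_real)(1+π), we get 1+π = (1 + 4.6%)/(1 + 2.63%) = 1.046/1.0263 ≈ 1.01920.
So π ≈ 1.9195%.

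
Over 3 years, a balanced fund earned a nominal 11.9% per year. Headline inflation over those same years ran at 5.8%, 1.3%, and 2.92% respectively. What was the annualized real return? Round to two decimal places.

8.30%

Cumulative inflation factor: 1.058 × 1.013 × 1.0292 ≈ 1.10305.
Nominal growth factor: 1.40117. Real growth factor = 1.40117 / 1.10305 ≈ 1.27027.
Annualized: 1.27027^(1/3) − 1 ≈ 0.08301.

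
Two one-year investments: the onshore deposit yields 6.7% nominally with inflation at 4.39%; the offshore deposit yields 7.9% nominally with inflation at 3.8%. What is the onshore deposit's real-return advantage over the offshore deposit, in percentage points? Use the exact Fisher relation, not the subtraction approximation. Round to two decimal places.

The onshore deposit real return: 1.067/1.0439 − 1 = 2.213%.
The offshore deposit real return: 1.079/1.038 − 1 = 3.950%.
Difference: 2.213 − 3.950 = -1.737 pp.

-1.74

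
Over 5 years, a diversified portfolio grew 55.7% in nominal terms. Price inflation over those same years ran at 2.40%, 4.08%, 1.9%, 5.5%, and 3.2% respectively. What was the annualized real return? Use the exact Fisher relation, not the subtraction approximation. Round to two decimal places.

5.66%

Cumulative inflation factor: 1.0240 × 1.0408 × 1.019 × 1.055 × 1.032 ≈ 1.18242.
Nominal growth factor: 1.55700. Real growth factor = 1.55700 / 1.18242 ≈ 1.31679.
Annualized: 1.31679^(1/5) − 1 ≈ 0.05658.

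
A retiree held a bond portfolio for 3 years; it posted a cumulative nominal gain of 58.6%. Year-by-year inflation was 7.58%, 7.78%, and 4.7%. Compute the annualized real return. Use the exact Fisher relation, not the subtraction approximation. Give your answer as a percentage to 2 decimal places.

Cumulative inflation factor: 1.0758 × 1.0778 × 1.047 ≈ 1.21399.
Nominal growth factor: 1.58600. Real growth factor = 1.58600 / 1.21399 ≈ 1.30643.
Annualized: 1.30643^(1/3) − 1 ≈ 0.09319.

9.32%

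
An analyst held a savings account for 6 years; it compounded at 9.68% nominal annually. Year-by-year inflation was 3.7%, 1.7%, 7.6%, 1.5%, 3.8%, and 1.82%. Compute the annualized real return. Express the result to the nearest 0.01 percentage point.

Cumulative inflation factor: 1.037 × 1.017 × 1.076 × 1.015 × 1.038 × 1.0182 ≈ 1.21733.
Nominal growth factor: 1.74086. Real growth factor = 1.74086 / 1.21733 ≈ 1.43007.
Annualized: 1.43007^(1/6) − 1 ≈ 0.06143.

6.14%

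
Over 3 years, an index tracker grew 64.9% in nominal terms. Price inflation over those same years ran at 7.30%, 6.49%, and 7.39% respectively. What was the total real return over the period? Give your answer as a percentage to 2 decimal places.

Cumulative inflation factor: 1.0730 × 1.0649 × 1.0739 ≈ 1.22708.
Nominal growth factor: 1.64900. Real growth factor = 1.64900 / 1.22708 ≈ 1.34384.
Total real return ≈ 34.3842%.

34.38%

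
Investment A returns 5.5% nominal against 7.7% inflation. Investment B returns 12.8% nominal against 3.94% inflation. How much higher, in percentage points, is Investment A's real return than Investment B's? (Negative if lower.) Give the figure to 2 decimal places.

Investment A real return: 1.055/1.077 − 1 = -2.043%.
Investment B real return: 1.128/1.0394 − 1 = 8.524%.
Difference: -2.043 − 8.524 = -10.567 pp.

-10.57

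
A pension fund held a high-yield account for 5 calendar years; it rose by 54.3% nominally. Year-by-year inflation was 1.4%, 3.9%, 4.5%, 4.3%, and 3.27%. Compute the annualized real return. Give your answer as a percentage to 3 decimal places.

5.407%

Cumulative inflation factor: 1.014 × 1.039 × 1.045 × 1.043 × 1.0327 ≈ 1.18585.
Nominal growth factor: 1.54300. Real growth factor = 1.54300 / 1.18585 ≈ 1.30118.
Annualized: 1.30118^(1/5) − 1 ≈ 0.05407.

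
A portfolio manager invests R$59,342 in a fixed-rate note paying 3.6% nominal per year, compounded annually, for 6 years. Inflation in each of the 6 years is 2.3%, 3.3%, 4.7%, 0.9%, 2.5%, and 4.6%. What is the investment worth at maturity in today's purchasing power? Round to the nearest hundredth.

Nominal value at maturity: R$59,342 × (1 + 3.6%)^6 ≈ R$73,370.37.
Price-level factor over 6 years: 1.023 × 1.033 × 1.047 × 1.009 × 1.025 × 1.046 ≈ 1.1969316557.
Dividing the nominal maturity value by the price-level factor gives the value in today's money.

R$61,298.71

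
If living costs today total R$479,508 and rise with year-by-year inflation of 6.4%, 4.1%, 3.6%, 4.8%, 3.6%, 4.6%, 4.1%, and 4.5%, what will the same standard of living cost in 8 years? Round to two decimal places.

Cumulative price-level factor: 1.064 × 1.041 × 1.036 × 1.048 × 1.036 × 1.046 × 1.041 × 1.045 ≈ 1.4176592483.
Multiplying R$479,508 by the price-level factor gives the future nominal sum.

R$679,778.95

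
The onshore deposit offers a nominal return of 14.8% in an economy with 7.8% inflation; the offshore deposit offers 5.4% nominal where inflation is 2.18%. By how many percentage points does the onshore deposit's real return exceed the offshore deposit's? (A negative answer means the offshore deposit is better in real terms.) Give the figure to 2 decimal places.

3.34

The onshore deposit real return: 1.148/1.078 − 1 = 6.494%.
The offshore deposit real return: 1.054/1.0218 − 1 = 3.151%.
Difference: 6.494 − 3.151 = 3.343 pp.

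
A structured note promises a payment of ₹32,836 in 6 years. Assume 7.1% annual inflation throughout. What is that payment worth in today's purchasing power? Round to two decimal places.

₹21,757.72

Price-level factor over 6 years: (1 + 7.1%)^6 ≈ 1.5091653487.
Purchasing power today: ₹32,836 divided by that factor.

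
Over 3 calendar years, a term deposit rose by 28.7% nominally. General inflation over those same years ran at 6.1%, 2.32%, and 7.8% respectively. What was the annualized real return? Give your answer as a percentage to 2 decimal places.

3.22%

Cumulative inflation factor: 1.061 × 1.0232 × 1.078 ≈ 1.17029.
Nominal growth factor: 1.28700. Real growth factor = 1.28700 / 1.17029 ≈ 1.09972.
Annualized: 1.09972^(1/3) − 1 ≈ 0.03219.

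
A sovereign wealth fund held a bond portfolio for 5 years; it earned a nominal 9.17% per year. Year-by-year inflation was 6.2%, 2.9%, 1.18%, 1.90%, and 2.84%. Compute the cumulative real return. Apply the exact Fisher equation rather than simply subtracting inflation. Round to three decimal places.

33.828%

Cumulative inflation factor: 1.062 × 1.029 × 1.0118 × 1.0190 × 1.0284 ≈ 1.15870.
Nominal growth factor: 1.55066. Real growth factor = 1.55066 / 1.15870 ≈ 1.33828.
Total real return ≈ 33.8276%.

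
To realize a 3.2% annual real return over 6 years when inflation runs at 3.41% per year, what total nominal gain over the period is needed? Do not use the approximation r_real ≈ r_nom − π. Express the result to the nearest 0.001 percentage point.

Required annual nominal rate: (1+3.2%)(1+3.41%) − 1 = 6.71912%.
Cumulative over 6 years: (1 + 0.0671912)^6 − 1 ≈ 0.47725.

47.725%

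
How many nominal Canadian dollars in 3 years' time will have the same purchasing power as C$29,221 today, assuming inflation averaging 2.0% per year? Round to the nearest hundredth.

C$31,009.56

Cumulative price-level factor: (1+2.0%)^3 = 1.061208.
The nominal amount required is C$29,221 scaled up by that factor.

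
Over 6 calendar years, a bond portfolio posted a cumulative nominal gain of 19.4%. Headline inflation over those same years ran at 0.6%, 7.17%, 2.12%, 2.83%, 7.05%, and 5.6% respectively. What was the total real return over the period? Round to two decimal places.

-6.71%

Cumulative inflation factor: 1.006 × 1.0717 × 1.0212 × 1.0283 × 1.0705 × 1.056 ≈ 1.27983.
Nominal growth factor: 1.19400. Real growth factor = 1.19400 / 1.27983 ≈ 0.93294.
Total real return ≈ -6.7064%.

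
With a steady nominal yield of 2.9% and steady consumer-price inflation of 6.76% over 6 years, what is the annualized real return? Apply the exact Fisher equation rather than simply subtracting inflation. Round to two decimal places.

With constant rates the annual real return is the same each year: (1+2.9%)/(1+6.76%) − 1 = -0.03616.

-3.62%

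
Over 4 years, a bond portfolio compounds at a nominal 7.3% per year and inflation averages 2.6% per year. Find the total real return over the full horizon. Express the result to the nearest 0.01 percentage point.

19.62%

The annual real rate is (1+7.3%)/(1+2.6%) − 1 = 4.5809%.
Compounded over 4 years: (1 + 0.045809)^4 − 1 ≈ 0.19622.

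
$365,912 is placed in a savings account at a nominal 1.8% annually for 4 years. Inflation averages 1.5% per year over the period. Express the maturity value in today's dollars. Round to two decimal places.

$370,257.27

Nominal value at maturity: $365,912 × (1 + 1.8%)^4 ≈ $392,977.57.
Price-level factor over 4 years: (1 + 1.5%)^4 ≈ 1.0613635506.
The maturity value deflated by that factor is the answer in today's purchasing power.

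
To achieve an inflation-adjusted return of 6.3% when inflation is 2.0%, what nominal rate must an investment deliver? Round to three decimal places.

8.426%

By the Fisher equation, 1 + r_nom = (1 + 6.3%)(1 + 2.0%) = 1.063 × 1.020 = 1.08426.
So r_nom = 8.426%.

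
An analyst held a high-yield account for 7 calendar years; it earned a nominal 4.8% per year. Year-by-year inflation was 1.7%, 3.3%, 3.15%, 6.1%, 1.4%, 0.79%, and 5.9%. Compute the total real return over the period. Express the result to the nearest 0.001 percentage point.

Cumulative inflation factor: 1.017 × 1.033 × 1.0315 × 1.061 × 1.014 × 1.0079 × 1.059 ≈ 1.24439.
Nominal growth factor: 1.38845. Real growth factor = 1.38845 / 1.24439 ≈ 1.11576.
Total real return ≈ 11.5762%.

11.576%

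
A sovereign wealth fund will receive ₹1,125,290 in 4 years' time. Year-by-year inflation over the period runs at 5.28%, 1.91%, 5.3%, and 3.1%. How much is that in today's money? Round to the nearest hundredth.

Price-level factor over 4 years: 1.0528 × 1.0191 × 1.053 × 1.031 ≈ 1.1647955810.
Purchasing power today: ₹1,125,290 divided by that factor.

₹966,083.68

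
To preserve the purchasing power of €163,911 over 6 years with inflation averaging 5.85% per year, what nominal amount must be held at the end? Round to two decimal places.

Cumulative price-level factor: (1+5.85%)^6 ≈ 1.4065176103.
Multiplying €163,911 by the price-level factor gives the future nominal sum.

€230,543.71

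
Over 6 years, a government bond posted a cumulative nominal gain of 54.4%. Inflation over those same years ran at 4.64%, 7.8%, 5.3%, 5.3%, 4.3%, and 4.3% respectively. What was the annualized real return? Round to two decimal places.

Cumulative inflation factor: 1.0464 × 1.078 × 1.053 × 1.053 × 1.043 × 1.043 ≈ 1.36064.
Nominal growth factor: 1.54400. Real growth factor = 1.54400 / 1.36064 ≈ 1.13476.
Annualized: 1.13476^(1/6) − 1 ≈ 0.02129.

2.13%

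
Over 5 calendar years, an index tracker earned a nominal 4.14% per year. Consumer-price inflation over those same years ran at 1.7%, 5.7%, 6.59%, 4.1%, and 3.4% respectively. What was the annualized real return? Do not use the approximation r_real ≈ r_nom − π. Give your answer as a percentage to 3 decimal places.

-0.138%

Cumulative inflation factor: 1.017 × 1.057 × 1.0659 × 1.041 × 1.034 ≈ 1.23334.
Nominal growth factor: 1.22486. Real growth factor = 1.22486 / 1.23334 ≈ 0.99313.
Annualized: 0.99313^(1/5) − 1 ≈ -0.00138.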